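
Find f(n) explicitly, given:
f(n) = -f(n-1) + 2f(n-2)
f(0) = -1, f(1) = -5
Characteristic equation: x² + x - 2 = 0, which factors as (x - (-2))(x - (1)) = 0.
Roots r₁ = -2, r₂ = 1 (distinct).
General solution: f(n) = A·(-2)^n + B·(1)^n.
From f(0) = -1: A + B = -1.
From f(1) = -5: -2A + B = -5.
Solving: A = \frac{4}{3}, B = - \frac{7}{3}.
So f(n) = \frac{4 \left(-2\right)^{n}}{3} - \frac{7}{3}.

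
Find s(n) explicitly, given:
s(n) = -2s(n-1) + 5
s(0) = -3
First-order linear non-homogeneous.
Homogeneous solution: s_h(n) = A·(-2)^n.
Try constant particular solution s_p = K: K = -2K + 5 ⇒ K = \frac{5}{3}.
General: s(n) = A·(-2)^n + \frac{5}{3}.
Apply s(0) = -3: A + \frac{5}{3} = -3 ⇒ A = - \frac{14}{3}.
So s(n) = \frac{5}{3} - \frac{14 \left(-2\right)^{n}}{3}.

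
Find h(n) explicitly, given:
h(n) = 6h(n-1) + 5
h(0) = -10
First-order linear non-homogeneous.
Homogeneous solution: h_h(n) = A·(6)^n.
Try constant particular solution h_p = K: K = 6K + 5 ⇒ K = -1.
General: h(n) = A·(6)^n - 1.
Apply h(0) = -10: A - 1 = -10 ⇒ A = -9.
So h(n) = - 9 \cdot 6^{n} - 1.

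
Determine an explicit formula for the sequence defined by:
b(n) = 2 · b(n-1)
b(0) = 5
Pure geometric recurrence with ratio 2.
By induction b(n) = b(0) · (2)^n = 5 \cdot 2^{n}.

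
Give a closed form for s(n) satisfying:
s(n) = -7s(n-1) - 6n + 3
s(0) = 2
First-order linear with linear forcing.
Homogeneous solution: s_h(n) = A·(-7)^n.
Try particular s_p(n) = pn + q. Substituting:
  pn + q = -7(p(n-1) + q) - 6n + 3.
Matching the n-coefficient: p = -7p - 6 ⇒ p = - \frac{3}{4}.
Matching constants: q = 7p - 7q + 3 ⇒ q = - \frac{9}{32}.
General: s(n) = A·(-7)^n - \frac{3 n}{4} - \frac{9}{32}.
Apply s(0) = 2: A - \frac{9}{32} = 2 ⇒ A = \frac{73}{32}.
So s(n) = \frac{73 \left(-7\right)^{n}}{32} - \frac{3 n}{4} - \frac{9}{32}.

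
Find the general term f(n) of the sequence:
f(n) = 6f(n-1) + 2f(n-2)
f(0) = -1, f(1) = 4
Characteristic equation: x² - 6x - 2 = 0.
Discriminant Δ = (6)² + 4·(2) = 44.
Roots r₁,₂ = (6 ± √44)/2, so r₁ = 3 + \sqrt{11}, r₂ = 3 - \sqrt{11}.
General solution: f(n) = A·r₁^n + B·r₂^n.
From the initial conditions, A + B = -1 and r₁A + r₂B = 4.
Since r₁ - r₂ = √44: A = (4 - (-1)r₂)/√44 = - \frac{1}{2} + \frac{7 \sqrt{11}}{22}, and B = -1 - A = - \frac{7 \sqrt{11}}{22} - \frac{1}{2}.
So f(n) = \left(- \frac{1}{2} + \frac{7 \sqrt{11}}{22}\right)\left(3 + \sqrt{11}\right)^n + \left(- \frac{7 \sqrt{11}}{22} - \frac{1}{2}\right)\left(3 - \sqrt{11}\right)^n.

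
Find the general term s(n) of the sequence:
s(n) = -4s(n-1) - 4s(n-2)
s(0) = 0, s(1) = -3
Characteristic equation: x² + 4x + 4 = 0, which is (x - (-2))².
Repeated root r = -2.
General solution: s(n) = (A + Bn)·(-2)^n.
From s(0) = 0: A = 0.
From s(1) = -3: (A + B)·(-2) = -3 ⇒ B = \frac{3}{2}.
So s(n) = \left(\frac{3 n}{2}\right) \cdot (-2)^n.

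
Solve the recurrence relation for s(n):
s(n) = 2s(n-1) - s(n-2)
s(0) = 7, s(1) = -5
Characteristic equation: x² - 2x + 1 = 0, which is (x - (1))².
Repeated root r = 1.
General solution: s(n) = (A + Bn)·(1)^n.
From s(0) = 7: A = 7.
From s(1) = -5: (A + B)·(1) = -5 ⇒ B = -12.
So s(n) = \left(7 - 12 n\right) \cdot (1)^n.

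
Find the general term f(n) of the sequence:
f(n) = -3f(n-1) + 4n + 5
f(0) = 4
First-order linear with linear forcing.
Homogeneous solution: f_h(n) = A·(-3)^n.
Try particular f_p(n) = pn + q. Substituting:
  pn + q = -3(p(n-1) + q) + 4n + 5.
Matching the n-coefficient: p = -3p + 4 ⇒ p = 1.
Matching constants: q = 3p - 3q + 5 ⇒ q = 2.
General: f(n) = A·(-3)^n + n + 2.
Apply f(0) = 4: A + 2 = 4 ⇒ A = 2.
So f(n) = 2 \left(-3\right)^{n} + n + 2.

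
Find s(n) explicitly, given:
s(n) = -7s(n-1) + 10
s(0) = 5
First-order linear non-homogeneous.
Homogeneous solution: s_h(n) = A·(-7)^n.
Try constant particular solution s_p = K: K = -7K + 10 ⇒ K = \frac{5}{4}.
General: s(n) = A·(-7)^n + \frac{5}{4}.
Apply s(0) = 5: A + \frac{5}{4} = 5 ⇒ A = \frac{15}{4}.
So s(n) = \frac{15 \left(-7\right)^{n}}{4} + \frac{5}{4}.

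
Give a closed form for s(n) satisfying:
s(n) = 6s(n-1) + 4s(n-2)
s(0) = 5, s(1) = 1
Characteristic equation: x² - 6x - 4 = 0.
Discriminant Δ = (6)² + 4·(4) = 52.
Roots r₁,₂ = (6 ± √52)/2, so r₁ = 3 + \sqrt{13}, r₂ = 3 - \sqrt{13}.
General solution: s(n) = A·r₁^n + B·r₂^n.
From the initial conditions, A + B = 5 and r₁A + r₂B = 1.
Since r₁ - r₂ = √52: A = (1 - (5)r₂)/√52 = \frac{5}{2} - \frac{7 \sqrt{13}}{13}, and B = 5 - A = \frac{7 \sqrt{13}}{13} + \frac{5}{2}.
So s(n) = \left(\frac{5}{2} - \frac{7 \sqrt{13}}{13}\right)\left(3 + \sqrt{13}\right)^n + \left(\frac{7 \sqrt{13}}{13} + \frac{5}{2}\right)\left(3 - \sqrt{13}\right)^n.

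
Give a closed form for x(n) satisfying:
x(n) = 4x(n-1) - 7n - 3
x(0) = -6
First-order linear with linear forcing.
Homogeneous solution: x_h(n) = A·(4)^n.
Try particular x_p(n) = pn + q. Substituting:
  pn + q = 4(p(n-1) + q) - 7n - 3.
Matching the n-coefficient: p = 4p - 7 ⇒ p = \frac{7}{3}.
Matching constants: q = -4p + 4q - 3 ⇒ q = \frac{37}{9}.
General: x(n) = A·(4)^n + \frac{7 n}{3} + \frac{37}{9}.
Apply x(0) = -6: A + \frac{37}{9} = -6 ⇒ A = - \frac{91}{9}.
So x(n) = - \frac{91 \cdot 4^{n}}{9} + \frac{7 n}{3} + \frac{37}{9}.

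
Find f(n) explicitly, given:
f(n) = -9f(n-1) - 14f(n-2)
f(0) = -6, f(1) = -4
Characteristic equation: x² + 9x + 14 = 0, which factors as (x - (-7))(x - (-2)) = 0.
Roots r₁ = -7, r₂ = -2 (distinct).
General solution: f(n) = A·(-7)^n + B·(-2)^n.
From f(0) = -6: A + B = -6.
From f(1) = -4: -7A - 2B = -4.
Solving: A = \frac{16}{5}, B = - \frac{46}{5}.
So f(n) = - \frac{46 \left(-2\right)^{n}}{5} + \frac{16 \left(-7\right)^{n}}{5}.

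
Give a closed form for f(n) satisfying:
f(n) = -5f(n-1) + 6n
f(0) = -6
First-order linear with linear forcing.
Homogeneous solution: f_h(n) = A·(-5)^n.
Try particular f_p(n) = pn + q. Substituting:
  pn + q = -5(p(n-1) + q) + 6n.
Matching the n-coefficient: p = -5p + 6 ⇒ p = 1.
Matching constants: q = 5p - 5q ⇒ q = \frac{5}{6}.
General: f(n) = A·(-5)^n + n + \frac{5}{6}.
Apply f(0) = -6: A + \frac{5}{6} = -6 ⇒ A = - \frac{41}{6}.
So f(n) = - \frac{41 \left(-5\right)^{n}}{6} + n + \frac{5}{6}.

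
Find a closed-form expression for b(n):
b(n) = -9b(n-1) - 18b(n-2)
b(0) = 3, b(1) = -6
Characteristic equation: x² + 9x + 18 = 0, which factors as (x - (-3))(x - (-6)) = 0.
Roots r₁ = -3, r₂ = -6 (distinct).
General solution: b(n) = A·(-3)^n + B·(-6)^n.
From b(0) = 3: A + B = 3.
From b(1) = -6: -3A - 6B = -6.
Solving: A = 4, B = -1.
So b(n) = 4 \left(-3\right)^{n} - \left(-6\right)^{n}.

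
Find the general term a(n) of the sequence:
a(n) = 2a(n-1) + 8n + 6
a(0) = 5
First-order linear with linear forcing.
Homogeneous solution: a_h(n) = A·(2)^n.
Try particular a_p(n) = pn + q. Substituting:
  pn + q = 2(p(n-1) + q) + 8n + 6.
Matching the n-coefficient: p = 2p + 8 ⇒ p = -8.
Matching constants: q = -2p + 2q + 6 ⇒ q = -22.
General: a(n) = A·(2)^n - 8 n - 22.
Apply a(0) = 5: A - 22 = 5 ⇒ A = 27.
So a(n) = 27 \cdot 2^{n} - 8 n - 22.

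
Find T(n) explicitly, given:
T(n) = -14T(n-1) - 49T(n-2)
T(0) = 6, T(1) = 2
Characteristic equation: x² + 14x + 49 = 0, which is (x - (-7))².
Repeated root r = -7.
General solution: T(n) = (A + Bn)·(-7)^n.
From T(0) = 6: A = 6.
From T(1) = 2: (A + B)·(-7) = 2 ⇒ B = - \frac{44}{7}.
So T(n) = \left(6 - \frac{44 n}{7}\right) \cdot (-7)^n.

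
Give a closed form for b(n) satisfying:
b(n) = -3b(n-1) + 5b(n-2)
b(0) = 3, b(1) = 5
Characteristic equation: x² + 3x - 5 = 0.
Discriminant Δ = (-3)² + 4·(5) = 29.
Roots r₁,₂ = (-3 ± √29)/2, so r₁ = - \frac{3}{2} + \frac{\sqrt{29}}{2}, r₂ = - \frac{\sqrt{29}}{2} - \frac{3}{2}.
General solution: b(n) = A·r₁^n + B·r₂^n.
From the initial conditions, A + B = 3 and r₁A + r₂B = 5.
Since r₁ - r₂ = √29: A = (5 - (3)r₂)/√29 = \frac{3}{2} + \frac{19 \sqrt{29}}{58}, and B = 3 - A = \frac{3}{2} - \frac{19 \sqrt{29}}{58}.
So b(n) = \left(\frac{3}{2} + \frac{19 \sqrt{29}}{58}\right)\left(- \frac{3}{2} + \frac{\sqrt{29}}{2}\right)^n + \left(\frac{3}{2} - \frac{19 \sqrt{29}}{58}\right)\left(- \frac{\sqrt{29}}{2} - \frac{3}{2}\right)^n.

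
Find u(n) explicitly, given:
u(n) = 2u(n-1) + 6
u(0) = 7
First-order linear non-homogeneous.
Homogeneous solution: u_h(n) = A·(2)^n.
Try constant particular solution u_p = K: K = 2K + 6 ⇒ K = -6.
General: u(n) = A·(2)^n - 6.
Apply u(0) = 7: A - 6 = 7 ⇒ A = 13.
So u(n) = 13 \cdot 2^{n} - 6.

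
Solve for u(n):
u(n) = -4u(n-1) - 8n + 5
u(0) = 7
First-order linear with linear forcing.
Homogeneous solution: u_h(n) = A·(-4)^n.
Try particular u_p(n) = pn + q. Substituting:
  pn + q = -4(p(n-1) + q) - 8n + 5.
Matching the n-coefficient: p = -4p - 8 ⇒ p = - \frac{8}{5}.
Matching constants: q = 4p - 4q + 5 ⇒ q = - \frac{7}{25}.
General: u(n) = A·(-4)^n - \frac{8 n}{5} - \frac{7}{25}.
Apply u(0) = 7: A - \frac{7}{25} = 7 ⇒ A = \frac{182}{25}.
So u(n) = \frac{182 \left(-4\right)^{n}}{25} - \frac{8 n}{5} - \frac{7}{25}.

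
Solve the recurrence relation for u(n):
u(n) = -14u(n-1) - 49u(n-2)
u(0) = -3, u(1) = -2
Characteristic equation: x² + 14x + 49 = 0, which is (x - (-7))².
Repeated root r = -7.
General solution: u(n) = (A + Bn)·(-7)^n.
From u(0) = -3: A = -3.
From u(1) = -2: (A + B)·(-7) = -2 ⇒ B = \frac{23}{7}.
So u(n) = \left(\frac{23 n}{7} - 3\right) \cdot (-7)^n.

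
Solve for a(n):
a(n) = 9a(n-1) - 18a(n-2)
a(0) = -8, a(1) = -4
Characteristic equation: x² - 9x + 18 = 0, which factors as (x - (3))(x - (6)) = 0.
Roots r₁ = 3, r₂ = 6 (distinct).
General solution: a(n) = A·(3)^n + B·(6)^n.
From a(0) = -8: A + B = -8.
From a(1) = -4: 3A + 6B = -4.
Solving: A = - \frac{44}{3}, B = \frac{20}{3}.
So a(n) = - \frac{44 \cdot 3^{n}}{3} + \frac{20 \cdot 6^{n}}{3}.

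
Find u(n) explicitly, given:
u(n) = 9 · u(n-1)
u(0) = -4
Pure geometric recurrence with ratio 9.
By induction u(n) = u(0) · (9)^n = - 4 \cdot 9^{n}.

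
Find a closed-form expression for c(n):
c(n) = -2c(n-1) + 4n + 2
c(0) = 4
First-order linear with linear forcing.
Homogeneous solution: c_h(n) = A·(-2)^n.
Try particular c_p(n) = pn + q. Substituting:
  pn + q = -2(p(n-1) + q) + 4n + 2.
Matching the n-coefficient: p = -2p + 4 ⇒ p = \frac{4}{3}.
Matching constants: q = 2p - 2q + 2 ⇒ q = \frac{14}{9}.
General: c(n) = A·(-2)^n + \frac{4 n}{3} + \frac{14}{9}.
Apply c(0) = 4: A + \frac{14}{9} = 4 ⇒ A = \frac{22}{9}.
So c(n) = \frac{22 \left(-2\right)^{n}}{9} + \frac{4 n}{3} + \frac{14}{9}.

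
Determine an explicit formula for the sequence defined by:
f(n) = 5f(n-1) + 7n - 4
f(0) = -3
First-order linear with linear forcing.
Homogeneous solution: f_h(n) = A·(5)^n.
Try particular f_p(n) = pn + q. Substituting:
  pn + q = 5(p(n-1) + q) + 7n - 4.
Matching the n-coefficient: p = 5p + 7 ⇒ p = - \frac{7}{4}.
Matching constants: q = -5p + 5q - 4 ⇒ q = - \frac{19}{16}.
General: f(n) = A·(5)^n - \frac{7 n}{4} - \frac{19}{16}.
Apply f(0) = -3: A - \frac{19}{16} = -3 ⇒ A = - \frac{29}{16}.
So f(n) = - \frac{29 \cdot 5^{n}}{16} - \frac{7 n}{4} - \frac{19}{16}.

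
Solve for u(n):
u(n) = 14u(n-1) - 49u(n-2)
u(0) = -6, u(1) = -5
Characteristic equation: x² - 14x + 49 = 0, which is (x - (7))².
Repeated root r = 7.
General solution: u(n) = (A + Bn)·(7)^n.
From u(0) = -6: A = -6.
From u(1) = -5: (A + B)·(7) = -5 ⇒ B = \frac{37}{7}.
So u(n) = \left(\frac{37 n}{7} - 6\right) \cdot (7)^n.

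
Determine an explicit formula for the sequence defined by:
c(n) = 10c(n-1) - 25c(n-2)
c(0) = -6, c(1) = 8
Characteristic equation: x² - 10x + 25 = 0, which is (x - (5))².
Repeated root r = 5.
General solution: c(n) = (A + Bn)·(5)^n.
From c(0) = -6: A = -6.
From c(1) = 8: (A + B)·(5) = 8 ⇒ B = \frac{38}{5}.
So c(n) = \left(\frac{38 n}{5} - 6\right) \cdot (5)^n.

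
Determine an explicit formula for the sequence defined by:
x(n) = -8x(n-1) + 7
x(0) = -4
First-order linear non-homogeneous.
Homogeneous solution: x_h(n) = A·(-8)^n.
Try constant particular solution x_p = K: K = -8K + 7 ⇒ K = \frac{7}{9}.
General: x(n) = A·(-8)^n + \frac{7}{9}.
Apply x(0) = -4: A + \frac{7}{9} = -4 ⇒ A = - \frac{43}{9}.
So x(n) = \frac{7}{9} - \frac{43 \left(-8\right)^{n}}{9}.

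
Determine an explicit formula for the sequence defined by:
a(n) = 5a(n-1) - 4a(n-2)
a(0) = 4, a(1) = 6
Characteristic equation: x² - 5x + 4 = 0, which factors as (x - (1))(x - (4)) = 0.
Roots r₁ = 1, r₂ = 4 (distinct).
General solution: a(n) = A·(1)^n + B·(4)^n.
From a(0) = 4: A + B = 4.
From a(1) = 6: A + 4B = 6.
Solving: A = \frac{10}{3}, B = \frac{2}{3}.
So a(n) = \frac{2 \cdot 4^{n}}{3} + \frac{10}{3}.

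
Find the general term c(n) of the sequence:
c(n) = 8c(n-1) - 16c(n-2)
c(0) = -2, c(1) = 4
Characteristic equation: x² - 8x + 16 = 0, which is (x - (4))².
Repeated root r = 4.
General solution: c(n) = (A + Bn)·(4)^n.
From c(0) = -2: A = -2.
From c(1) = 4: (A + B)·(4) = 4 ⇒ B = 3.
So c(n) = \left(3 n - 2\right) \cdot (4)^n.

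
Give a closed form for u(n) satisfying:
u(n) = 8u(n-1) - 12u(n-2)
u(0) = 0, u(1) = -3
Characteristic equation: x² - 8x + 12 = 0, which factors as (x - (2))(x - (6)) = 0.
Roots r₁ = 2, r₂ = 6 (distinct).
General solution: u(n) = A·(2)^n + B·(6)^n.
From u(0) = 0: A + B = 0.
From u(1) = -3: 2A + 6B = -3.
Solving: A = \frac{3}{4}, B = - \frac{3}{4}.
So u(n) = \frac{3 \cdot 2^{n}}{4} - \frac{3 \cdot 6^{n}}{4}.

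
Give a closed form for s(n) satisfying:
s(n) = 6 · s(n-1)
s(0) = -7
Pure geometric recurrence with ratio 6.
By induction s(n) = s(0) · (6)^n = - 7 \cdot 6^{n}.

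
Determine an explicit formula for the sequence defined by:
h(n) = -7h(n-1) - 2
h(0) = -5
First-order linear non-homogeneous.
Homogeneous solution: h_h(n) = A·(-7)^n.
Try constant particular solution h_p = K: K = -7K - 2 ⇒ K = - \frac{1}{4}.
General: h(n) = A·(-7)^n - \frac{1}{4}.
Apply h(0) = -5: A - \frac{1}{4} = -5 ⇒ A = - \frac{19}{4}.
So h(n) = - \frac{19 \left(-7\right)^{n}}{4} - \frac{1}{4}.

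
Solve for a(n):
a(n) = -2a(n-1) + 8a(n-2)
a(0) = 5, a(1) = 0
Characteristic equation: x² + 2x - 8 = 0, which factors as (x - (2))(x - (-4)) = 0.
Roots r₁ = 2, r₂ = -4 (distinct).
General solution: a(n) = A·(2)^n + B·(-4)^n.
From a(0) = 5: A + B = 5.
From a(1) = 0: 2A - 4B = 0.
Solving: A = \frac{10}{3}, B = \frac{5}{3}.
So a(n) = \frac{5 \left(-4\right)^{n}}{3} + \frac{10 \cdot 2^{n}}{3}.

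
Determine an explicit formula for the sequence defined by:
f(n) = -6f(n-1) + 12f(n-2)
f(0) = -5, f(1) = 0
Characteristic equation: x² + 6x - 12 = 0.
Discriminant Δ = (-6)² + 4·(12) = 84.
Roots r₁,₂ = (-6 ± √84)/2, so r₁ = -3 + \sqrt{21}, r₂ = - \sqrt{21} - 3.
General solution: f(n) = A·r₁^n + B·r₂^n.
From the initial conditions, A + B = -5 and r₁A + r₂B = 0.
Since r₁ - r₂ = √84: A = (0 - (-5)r₂)/√84 = - \frac{5}{2} - \frac{5 \sqrt{21}}{14}, and B = -5 - A = - \frac{5}{2} + \frac{5 \sqrt{21}}{14}.
So f(n) = \left(- \frac{5}{2} - \frac{5 \sqrt{21}}{14}\right)\left(-3 + \sqrt{21}\right)^n + \left(- \frac{5}{2} + \frac{5 \sqrt{21}}{14}\right)\left(- \sqrt{21} - 3\right)^n.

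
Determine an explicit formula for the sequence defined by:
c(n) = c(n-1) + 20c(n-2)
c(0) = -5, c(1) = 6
Characteristic equation: x² - x - 20 = 0, which factors as (x - (5))(x - (-4)) = 0.
Roots r₁ = 5, r₂ = -4 (distinct).
General solution: c(n) = A·(5)^n + B·(-4)^n.
From c(0) = -5: A + B = -5.
From c(1) = 6: 5A - 4B = 6.
Solving: A = - \frac{14}{9}, B = - \frac{31}{9}.
So c(n) = - \frac{31 \left(-4\right)^{n}}{9} - \frac{14 \cdot 5^{n}}{9}.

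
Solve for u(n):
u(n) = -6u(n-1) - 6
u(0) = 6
First-order linear non-homogeneous.
Homogeneous solution: u_h(n) = A·(-6)^n.
Try constant particular solution u_p = K: K = -6K - 6 ⇒ K = - \frac{6}{7}.
General: u(n) = A·(-6)^n - \frac{6}{7}.
Apply u(0) = 6: A - \frac{6}{7} = 6 ⇒ A = \frac{48}{7}.
So u(n) = \frac{48 \left(-6\right)^{n}}{7} - \frac{6}{7}.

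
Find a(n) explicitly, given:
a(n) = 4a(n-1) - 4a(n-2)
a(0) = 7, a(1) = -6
Characteristic equation: x² - 4x + 4 = 0, which is (x - (2))².
Repeated root r = 2.
General solution: a(n) = (A + Bn)·(2)^n.
From a(0) = 7: A = 7.
From a(1) = -6: (A + B)·(2) = -6 ⇒ B = -10.
So a(n) = \left(7 - 10 n\right) \cdot (2)^n.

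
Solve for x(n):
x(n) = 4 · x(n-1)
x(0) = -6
Pure geometric recurrence with ratio 4.
By induction x(n) = x(0) · (4)^n = - 6 \cdot 4^{n}.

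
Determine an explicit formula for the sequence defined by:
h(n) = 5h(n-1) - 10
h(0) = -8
First-order linear non-homogeneous.
Homogeneous solution: h_h(n) = A·(5)^n.
Try constant particular solution h_p = K: K = 5K - 10 ⇒ K = \frac{5}{2}.
General: h(n) = A·(5)^n + \frac{5}{2}.
Apply h(0) = -8: A + \frac{5}{2} = -8 ⇒ A = - \frac{21}{2}.
So h(n) = \frac{5}{2} - \frac{21 \cdot 5^{n}}{2}.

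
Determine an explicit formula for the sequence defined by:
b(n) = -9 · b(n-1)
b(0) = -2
Pure geometric recurrence with ratio -9.
By induction b(n) = b(0) · (-9)^n = - 2 \left(-9\right)^{n}.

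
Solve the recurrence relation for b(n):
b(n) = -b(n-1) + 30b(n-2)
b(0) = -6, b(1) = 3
Characteristic equation: x² + x - 30 = 0, which factors as (x - (-6))(x - (5)) = 0.
Roots r₁ = -6, r₂ = 5 (distinct).
General solution: b(n) = A·(-6)^n + B·(5)^n.
From b(0) = -6: A + B = -6.
From b(1) = 3: -6A + 5B = 3.
Solving: A = -3, B = -3.
So b(n) = - 3 \left(-6\right)^{n} - 3 \cdot 5^{n}.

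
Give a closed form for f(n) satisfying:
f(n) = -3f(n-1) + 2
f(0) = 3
First-order linear non-homogeneous.
Homogeneous solution: f_h(n) = A·(-3)^n.
Try constant particular solution f_p = K: K = -3K + 2 ⇒ K = \frac{1}{2}.
General: f(n) = A·(-3)^n + \frac{1}{2}.
Apply f(0) = 3: A + \frac{1}{2} = 3 ⇒ A = \frac{5}{2}.
So f(n) = \frac{5 \left(-3\right)^{n}}{2} + \frac{1}{2}.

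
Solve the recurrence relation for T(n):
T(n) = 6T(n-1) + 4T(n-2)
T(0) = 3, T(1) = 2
Characteristic equation: x² - 6x - 4 = 0.
Discriminant Δ = (6)² + 4·(4) = 52.
Roots r₁,₂ = (6 ± √52)/2, so r₁ = 3 + \sqrt{13}, r₂ = 3 - \sqrt{13}.
General solution: T(n) = A·r₁^n + B·r₂^n.
From the initial conditions, A + B = 3 and r₁A + r₂B = 2.
Since r₁ - r₂ = √52: A = (2 - (3)r₂)/√52 = \frac{3}{2} - \frac{7 \sqrt{13}}{26}, and B = 3 - A = \frac{7 \sqrt{13}}{26} + \frac{3}{2}.
So T(n) = \left(\frac{3}{2} - \frac{7 \sqrt{13}}{26}\right)\left(3 + \sqrt{13}\right)^n + \left(\frac{7 \sqrt{13}}{26} + \frac{3}{2}\right)\left(3 - \sqrt{13}\right)^n.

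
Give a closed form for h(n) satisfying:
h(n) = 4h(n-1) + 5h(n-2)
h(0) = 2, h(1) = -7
Characteristic equation: x² - 4x - 5 = 0, which factors as (x - (5))(x - (-1)) = 0.
Roots r₁ = 5, r₂ = -1 (distinct).
General solution: h(n) = A·(5)^n + B·(-1)^n.
From h(0) = 2: A + B = 2.
From h(1) = -7: 5A - B = -7.
Solving: A = - \frac{5}{6}, B = \frac{17}{6}.
So h(n) = \frac{17 \left(-1\right)^{n}}{6} - \frac{5 \cdot 5^{n}}{6}.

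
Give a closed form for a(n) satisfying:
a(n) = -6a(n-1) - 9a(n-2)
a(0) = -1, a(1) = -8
Characteristic equation: x² + 6x + 9 = 0, which is (x - (-3))².
Repeated root r = -3.
General solution: a(n) = (A + Bn)·(-3)^n.
From a(0) = -1: A = -1.
From a(1) = -8: (A + B)·(-3) = -8 ⇒ B = \frac{11}{3}.
So a(n) = \left(\frac{11 n}{3} - 1\right) \cdot (-3)^n.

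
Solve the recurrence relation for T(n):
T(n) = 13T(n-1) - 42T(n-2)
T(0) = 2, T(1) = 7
Characteristic equation: x² - 13x + 42 = 0, which factors as (x - (7))(x - (6)) = 0.
Roots r₁ = 7, r₂ = 6 (distinct).
General solution: T(n) = A·(7)^n + B·(6)^n.
From T(0) = 2: A + B = 2.
From T(1) = 7: 7A + 6B = 7.
Solving: A = -5, B = 7.
So T(n) = 7 \cdot 6^{n} - 5 \cdot 7^{n}.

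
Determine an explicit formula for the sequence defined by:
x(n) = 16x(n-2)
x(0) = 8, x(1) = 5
Characteristic equation: x² - 16 = 0, which factors as (x - (-4))(x - (4)) = 0.
Roots r₁ = -4, r₂ = 4 (distinct).
General solution: x(n) = A·(-4)^n + B·(4)^n.
From x(0) = 8: A + B = 8.
From x(1) = 5: -4A + 4B = 5.
Solving: A = \frac{27}{8}, B = \frac{37}{8}.
So x(n) = \frac{27 \left(-4\right)^{n}}{8} + \frac{37 \cdot 4^{n}}{8}.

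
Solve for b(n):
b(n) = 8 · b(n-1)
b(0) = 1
Pure geometric recurrence with ratio 8.
By induction b(n) = b(0) · (8)^n = 8^{n}.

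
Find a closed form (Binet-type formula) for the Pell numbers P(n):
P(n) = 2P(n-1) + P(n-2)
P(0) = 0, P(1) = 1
This is the Pell sequence.
Characteristic equation: x² - 2x - 1 = 0; roots r₁ = 1 + \sqrt{2}, r₂ = 1 - \sqrt{2}.
General: P(n) = A·r₁^n + B·r₂^n. Solving with P(0)=0, P(1)=1 gives A = \frac{\sqrt{2}}{4}, B = - \frac{\sqrt{2}}{4}.
So P(n) = \frac{\sqrt{2} \left(- \left(1 - \sqrt{2}\right)^{n} + \left(1 + \sqrt{2}\right)^{n}\right)}{4}.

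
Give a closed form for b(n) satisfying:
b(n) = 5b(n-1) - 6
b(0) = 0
First-order linear non-homogeneous.
Homogeneous solution: b_h(n) = A·(5)^n.
Try constant particular solution b_p = K: K = 5K - 6 ⇒ K = \frac{3}{2}.
General: b(n) = A·(5)^n + \frac{3}{2}.
Apply b(0) = 0: A + \frac{3}{2} = 0 ⇒ A = - \frac{3}{2}.
So b(n) = \frac{3}{2} - \frac{3 \cdot 5^{n}}{2}.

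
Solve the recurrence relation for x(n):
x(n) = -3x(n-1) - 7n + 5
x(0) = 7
First-order linear with linear forcing.
Homogeneous solution: x_h(n) = A·(-3)^n.
Try particular x_p(n) = pn + q. Substituting:
  pn + q = -3(p(n-1) + q) - 7n + 5.
Matching the n-coefficient: p = -3p - 7 ⇒ p = - \frac{7}{4}.
Matching constants: q = 3p - 3q + 5 ⇒ q = - \frac{1}{16}.
General: x(n) = A·(-3)^n - \frac{7 n}{4} - \frac{1}{16}.
Apply x(0) = 7: A - \frac{1}{16} = 7 ⇒ A = \frac{113}{16}.
So x(n) = \frac{113 \left(-3\right)^{n}}{16} - \frac{7 n}{4} - \frac{1}{16}.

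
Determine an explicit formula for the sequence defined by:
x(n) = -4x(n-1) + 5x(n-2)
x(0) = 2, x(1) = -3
Characteristic equation: x² + 4x - 5 = 0, which factors as (x - (-5))(x - (1)) = 0.
Roots r₁ = -5, r₂ = 1 (distinct).
General solution: x(n) = A·(-5)^n + B·(1)^n.
From x(0) = 2: A + B = 2.
From x(1) = -3: -5A + B = -3.
Solving: A = \frac{5}{6}, B = \frac{7}{6}.
So x(n) = \frac{5 \left(-5\right)^{n}}{6} + \frac{7}{6}.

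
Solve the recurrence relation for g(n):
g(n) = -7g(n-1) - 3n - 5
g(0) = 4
First-order linear with linear forcing.
Homogeneous solution: g_h(n) = A·(-7)^n.
Try particular g_p(n) = pn + q. Substituting:
  pn + q = -7(p(n-1) + q) - 3n - 5.
Matching the n-coefficient: p = -7p - 3 ⇒ p = - \frac{3}{8}.
Matching constants: q = 7p - 7q - 5 ⇒ q = - \frac{61}{64}.
General: g(n) = A·(-7)^n - \frac{3 n}{8} - \frac{61}{64}.
Apply g(0) = 4: A - \frac{61}{64} = 4 ⇒ A = \frac{317}{64}.
So g(n) = \frac{317 \left(-7\right)^{n}}{64} - \frac{3 n}{8} - \frac{61}{64}.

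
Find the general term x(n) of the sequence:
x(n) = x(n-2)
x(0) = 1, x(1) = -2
Characteristic equation: x² - 1 = 0, which factors as (x - (1))(x - (-1)) = 0.
Roots r₁ = 1, r₂ = -1 (distinct).
General solution: x(n) = A·(1)^n + B·(-1)^n.
From x(0) = 1: A + B = 1.
From x(1) = -2: A - B = -2.
Solving: A = - \frac{1}{2}, B = \frac{3}{2}.
So x(n) = \frac{3 \left(-1\right)^{n}}{2} - \frac{1}{2}.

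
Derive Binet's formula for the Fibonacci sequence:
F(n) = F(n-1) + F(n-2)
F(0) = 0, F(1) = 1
This is the Fibonacci sequence.
Characteristic equation: x² - x - 1 = 0; roots r₁ = \frac{1}{2} + \frac{\sqrt{5}}{2}, r₂ = \frac{1}{2} - \frac{\sqrt{5}}{2}.
General: F(n) = A·r₁^n + B·r₂^n. Solving with F(0)=0, F(1)=1 gives A = \frac{\sqrt{5}}{5}, B = - \frac{\sqrt{5}}{5}.
So F(n) = \frac{2^{- n} \sqrt{5} \left(- \left(1 - \sqrt{5}\right)^{n} + \left(1 + \sqrt{5}\right)^{n}\right)}{5}.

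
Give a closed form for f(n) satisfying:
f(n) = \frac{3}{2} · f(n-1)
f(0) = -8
Pure geometric recurrence with ratio \frac{3}{2}.
By induction f(n) = f(0) · (\frac{3}{2})^n = - 8 \left(\frac{3}{2}\right)^{n}.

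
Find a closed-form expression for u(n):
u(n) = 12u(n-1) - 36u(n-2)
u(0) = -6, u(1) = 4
Characteristic equation: x² - 12x + 36 = 0, which is (x - (6))².
Repeated root r = 6.
General solution: u(n) = (A + Bn)·(6)^n.
From u(0) = -6: A = -6.
From u(1) = 4: (A + B)·(6) = 4 ⇒ B = \frac{20}{3}.
So u(n) = \left(\frac{20 n}{3} - 6\right) \cdot (6)^n.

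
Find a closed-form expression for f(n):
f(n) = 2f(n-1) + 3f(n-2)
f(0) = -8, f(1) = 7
Characteristic equation: x² - 2x - 3 = 0, which factors as (x - (-1))(x - (3)) = 0.
Roots r₁ = -1, r₂ = 3 (distinct).
General solution: f(n) = A·(-1)^n + B·(3)^n.
From f(0) = -8: A + B = -8.
From f(1) = 7: -A + 3B = 7.
Solving: A = - \frac{31}{4}, B = - \frac{1}{4}.
So f(n) = - \frac{31 \left(-1\right)^{n}}{4} - \frac{3^{n}}{4}.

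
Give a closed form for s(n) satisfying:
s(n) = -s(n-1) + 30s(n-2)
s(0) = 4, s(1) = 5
Characteristic equation: x² + x - 30 = 0, which factors as (x - (-6))(x - (5)) = 0.
Roots r₁ = -6, r₂ = 5 (distinct).
General solution: s(n) = A·(-6)^n + B·(5)^n.
From s(0) = 4: A + B = 4.
From s(1) = 5: -6A + 5B = 5.
Solving: A = \frac{15}{11}, B = \frac{29}{11}.
So s(n) = \frac{15 \left(-6\right)^{n}}{11} + \frac{29 \cdot 5^{n}}{11}.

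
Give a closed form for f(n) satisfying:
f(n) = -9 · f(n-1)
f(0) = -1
Pure geometric recurrence with ratio -9.
By induction f(n) = f(0) · (-9)^n = - \left(-9\right)^{n}.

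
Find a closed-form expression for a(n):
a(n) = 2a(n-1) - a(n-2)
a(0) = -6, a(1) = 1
Characteristic equation: x² - 2x + 1 = 0, which is (x - (1))².
Repeated root r = 1.
General solution: a(n) = (A + Bn)·(1)^n.
From a(0) = -6: A = -6.
From a(1) = 1: (A + B)·(1) = 1 ⇒ B = 7.
So a(n) = \left(7 n - 6\right) \cdot (1)^n.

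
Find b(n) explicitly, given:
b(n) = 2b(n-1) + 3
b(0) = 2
First-order linear non-homogeneous.
Homogeneous solution: b_h(n) = A·(2)^n.
Try constant particular solution b_p = K: K = 2K + 3 ⇒ K = -3.
General: b(n) = A·(2)^n - 3.
Apply b(0) = 2: A - 3 = 2 ⇒ A = 5.
So b(n) = 5 \cdot 2^{n} - 3.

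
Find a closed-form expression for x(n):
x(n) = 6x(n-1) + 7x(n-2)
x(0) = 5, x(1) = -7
Characteristic equation: x² - 6x - 7 = 0, which factors as (x - (-1))(x - (7)) = 0.
Roots r₁ = -1, r₂ = 7 (distinct).
General solution: x(n) = A·(-1)^n + B·(7)^n.
From x(0) = 5: A + B = 5.
From x(1) = -7: -A + 7B = -7.
Solving: A = \frac{21}{4}, B = - \frac{1}{4}.
So x(n) = \frac{21 \left(-1\right)^{n}}{4} - \frac{7^{n}}{4}.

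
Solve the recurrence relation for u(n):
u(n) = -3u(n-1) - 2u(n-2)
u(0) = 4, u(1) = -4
Characteristic equation: x² + 3x + 2 = 0, which factors as (x - (-1))(x - (-2)) = 0.
Roots r₁ = -1, r₂ = -2 (distinct).
General solution: u(n) = A·(-1)^n + B·(-2)^n.
From u(0) = 4: A + B = 4.
From u(1) = -4: -A - 2B = -4.
Solving: A = 4, B = 0.
So u(n) = 4 \left(-1\right)^{n}.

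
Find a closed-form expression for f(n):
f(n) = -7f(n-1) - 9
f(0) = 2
First-order linear non-homogeneous.
Homogeneous solution: f_h(n) = A·(-7)^n.
Try constant particular solution f_p = K: K = -7K - 9 ⇒ K = - \frac{9}{8}.
General: f(n) = A·(-7)^n - \frac{9}{8}.
Apply f(0) = 2: A - \frac{9}{8} = 2 ⇒ A = \frac{25}{8}.
So f(n) = \frac{25 \left(-7\right)^{n}}{8} - \frac{9}{8}.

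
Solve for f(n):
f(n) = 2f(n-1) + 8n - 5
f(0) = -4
First-order linear with linear forcing.
Homogeneous solution: f_h(n) = A·(2)^n.
Try particular f_p(n) = pn + q. Substituting:
  pn + q = 2(p(n-1) + q) + 8n - 5.
Matching the n-coefficient: p = 2p + 8 ⇒ p = -8.
Matching constants: q = -2p + 2q - 5 ⇒ q = -11.
General: f(n) = A·(2)^n - 8 n - 11.
Apply f(0) = -4: A - 11 = -4 ⇒ A = 7.
So f(n) = 7 \cdot 2^{n} - 8 n - 11.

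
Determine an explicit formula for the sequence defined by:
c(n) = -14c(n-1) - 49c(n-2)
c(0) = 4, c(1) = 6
Characteristic equation: x² + 14x + 49 = 0, which is (x - (-7))².
Repeated root r = -7.
General solution: c(n) = (A + Bn)·(-7)^n.
From c(0) = 4: A = 4.
From c(1) = 6: (A + B)·(-7) = 6 ⇒ B = - \frac{34}{7}.
So c(n) = \left(4 - \frac{34 n}{7}\right) \cdot (-7)^n.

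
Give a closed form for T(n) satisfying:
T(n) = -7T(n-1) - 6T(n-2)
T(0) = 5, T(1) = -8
Characteristic equation: x² + 7x + 6 = 0, which factors as (x - (-6))(x - (-1)) = 0.
Roots r₁ = -6, r₂ = -1 (distinct).
General solution: T(n) = A·(-6)^n + B·(-1)^n.
From T(0) = 5: A + B = 5.
From T(1) = -8: -6A - B = -8.
Solving: A = \frac{3}{5}, B = \frac{22}{5}.
So T(n) = \frac{22 \left(-1\right)^{n}}{5} + \frac{3 \left(-6\right)^{n}}{5}.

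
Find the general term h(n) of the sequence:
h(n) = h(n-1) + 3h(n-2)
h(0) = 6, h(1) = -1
Characteristic equation: x² - x - 3 = 0.
Discriminant Δ = (1)² + 4·(3) = 13.
Roots r₁,₂ = (1 ± √13)/2, so r₁ = \frac{1}{2} + \frac{\sqrt{13}}{2}, r₂ = \frac{1}{2} - \frac{\sqrt{13}}{2}.
General solution: h(n) = A·r₁^n + B·r₂^n.
From the initial conditions, A + B = 6 and r₁A + r₂B = -1.
Since r₁ - r₂ = √13: A = (-1 - (6)r₂)/√13 = 3 - \frac{4 \sqrt{13}}{13}, and B = 6 - A = \frac{4 \sqrt{13}}{13} + 3.
So h(n) = \left(3 - \frac{4 \sqrt{13}}{13}\right)\left(\frac{1}{2} + \frac{\sqrt{13}}{2}\right)^n + \left(\frac{4 \sqrt{13}}{13} + 3\right)\left(\frac{1}{2} - \frac{\sqrt{13}}{2}\right)^n.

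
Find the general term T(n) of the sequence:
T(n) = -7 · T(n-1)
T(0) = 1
Pure geometric recurrence with ratio -7.
By induction T(n) = T(0) · (-7)^n = \left(-7\right)^{n}.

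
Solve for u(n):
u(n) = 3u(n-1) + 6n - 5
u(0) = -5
First-order linear with linear forcing.
Homogeneous solution: u_h(n) = A·(3)^n.
Try particular u_p(n) = pn + q. Substituting:
  pn + q = 3(p(n-1) + q) + 6n - 5.
Matching the n-coefficient: p = 3p + 6 ⇒ p = -3.
Matching constants: q = -3p + 3q - 5 ⇒ q = -2.
General: u(n) = A·(3)^n - 3 n - 2.
Apply u(0) = -5: A - 2 = -5 ⇒ A = -3.
So u(n) = - 3 \cdot 3^{n} - 3 n - 2.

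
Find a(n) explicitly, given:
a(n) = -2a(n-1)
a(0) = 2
This is a homogeneous first-order recurrence with ratio -2.
By induction a(n) = a(0) · (-2)^n = 2 \left(-2\right)^{n}.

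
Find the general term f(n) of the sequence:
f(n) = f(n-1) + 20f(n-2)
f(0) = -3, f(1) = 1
Characteristic equation: x² - x - 20 = 0, which factors as (x - (-4))(x - (5)) = 0.
Roots r₁ = -4, r₂ = 5 (distinct).
General solution: f(n) = A·(-4)^n + B·(5)^n.
From f(0) = -3: A + B = -3.
From f(1) = 1: -4A + 5B = 1.
Solving: A = - \frac{16}{9}, B = - \frac{11}{9}.
So f(n) = - \frac{16 \left(-4\right)^{n}}{9} - \frac{11 \cdot 5^{n}}{9}.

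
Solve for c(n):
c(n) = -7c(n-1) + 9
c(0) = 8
First-order linear non-homogeneous.
Homogeneous solution: c_h(n) = A·(-7)^n.
Try constant particular solution c_p = K: K = -7K + 9 ⇒ K = \frac{9}{8}.
General: c(n) = A·(-7)^n + \frac{9}{8}.
Apply c(0) = 8: A + \frac{9}{8} = 8 ⇒ A = \frac{55}{8}.
So c(n) = \frac{55 \left(-7\right)^{n}}{8} + \frac{9}{8}.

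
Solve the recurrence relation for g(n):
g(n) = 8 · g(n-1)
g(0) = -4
Pure geometric recurrence with ratio 8.
By induction g(n) = g(0) · (8)^n = - 4 \cdot 8^{n}.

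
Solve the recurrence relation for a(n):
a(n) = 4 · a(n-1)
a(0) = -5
Pure geometric recurrence with ratio 4.
By induction a(n) = a(0) · (4)^n = - 5 \cdot 4^{n}.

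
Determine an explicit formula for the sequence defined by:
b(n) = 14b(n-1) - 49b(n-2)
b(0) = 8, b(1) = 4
Characteristic equation: x² - 14x + 49 = 0, which is (x - (7))².
Repeated root r = 7.
General solution: b(n) = (A + Bn)·(7)^n.
From b(0) = 8: A = 8.
From b(1) = 4: (A + B)·(7) = 4 ⇒ B = - \frac{52}{7}.
So b(n) = \left(8 - \frac{52 n}{7}\right) \cdot (7)^n.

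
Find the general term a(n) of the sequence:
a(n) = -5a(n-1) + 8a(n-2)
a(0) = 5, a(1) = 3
Characteristic equation: x² + 5x - 8 = 0.
Discriminant Δ = (-5)² + 4·(8) = 57.
Roots r₁,₂ = (-5 ± √57)/2, so r₁ = - \frac{5}{2} + \frac{\sqrt{57}}{2}, r₂ = - \frac{\sqrt{57}}{2} - \frac{5}{2}.
General solution: a(n) = A·r₁^n + B·r₂^n.
From the initial conditions, A + B = 5 and r₁A + r₂B = 3.
Since r₁ - r₂ = √57: A = (3 - (5)r₂)/√57 = \frac{31 \sqrt{57}}{114} + \frac{5}{2}, and B = 5 - A = \frac{5}{2} - \frac{31 \sqrt{57}}{114}.
So a(n) = \left(\frac{31 \sqrt{57}}{114} + \frac{5}{2}\right)\left(- \frac{5}{2} + \frac{\sqrt{57}}{2}\right)^n + \left(\frac{5}{2} - \frac{31 \sqrt{57}}{114}\right)\left(- \frac{\sqrt{57}}{2} - \frac{5}{2}\right)^n.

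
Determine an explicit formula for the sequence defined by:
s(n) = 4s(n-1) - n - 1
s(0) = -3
First-order linear with linear forcing.
Homogeneous solution: s_h(n) = A·(4)^n.
Try particular s_p(n) = pn + q. Substituting:
  pn + q = 4(p(n-1) + q) - n - 1.
Matching the n-coefficient: p = 4p - 1 ⇒ p = \frac{1}{3}.
Matching constants: q = -4p + 4q - 1 ⇒ q = \frac{7}{9}.
General: s(n) = A·(4)^n + \frac{n}{3} + \frac{7}{9}.
Apply s(0) = -3: A + \frac{7}{9} = -3 ⇒ A = - \frac{34}{9}.
So s(n) = - \frac{34 \cdot 4^{n}}{9} + \frac{n}{3} + \frac{7}{9}.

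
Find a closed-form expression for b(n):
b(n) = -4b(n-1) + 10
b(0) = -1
First-order linear non-homogeneous.
Homogeneous solution: b_h(n) = A·(-4)^n.
Try constant particular solution b_p = K: K = -4K + 10 ⇒ K = 2.
General: b(n) = A·(-4)^n + 2.
Apply b(0) = -1: A + 2 = -1 ⇒ A = -3.
So b(n) = 2 - 3 \left(-4\right)^{n}.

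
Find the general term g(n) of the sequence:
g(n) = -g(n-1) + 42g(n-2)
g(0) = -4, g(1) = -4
Characteristic equation: x² + x - 42 = 0, which factors as (x - (6))(x - (-7)) = 0.
Roots r₁ = 6, r₂ = -7 (distinct).
General solution: g(n) = A·(6)^n + B·(-7)^n.
From g(0) = -4: A + B = -4.
From g(1) = -4: 6A - 7B = -4.
Solving: A = - \frac{32}{13}, B = - \frac{20}{13}.
So g(n) = - \frac{20 \left(-7\right)^{n}}{13} - \frac{32 \cdot 6^{n}}{13}.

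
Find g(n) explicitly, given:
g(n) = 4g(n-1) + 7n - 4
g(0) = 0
First-order linear with linear forcing.
Homogeneous solution: g_h(n) = A·(4)^n.
Try particular g_p(n) = pn + q. Substituting:
  pn + q = 4(p(n-1) + q) + 7n - 4.
Matching the n-coefficient: p = 4p + 7 ⇒ p = - \frac{7}{3}.
Matching constants: q = -4p + 4q - 4 ⇒ q = - \frac{16}{9}.
General: g(n) = A·(4)^n - \frac{7 n}{3} - \frac{16}{9}.
Apply g(0) = 0: A - \frac{16}{9} = 0 ⇒ A = \frac{16}{9}.
So g(n) = \frac{16 \cdot 4^{n}}{9} - \frac{7 n}{3} - \frac{16}{9}.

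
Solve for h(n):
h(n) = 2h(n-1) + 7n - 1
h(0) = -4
First-order linear with linear forcing.
Homogeneous solution: h_h(n) = A·(2)^n.
Try particular h_p(n) = pn + q. Substituting:
  pn + q = 2(p(n-1) + q) + 7n - 1.
Matching the n-coefficient: p = 2p + 7 ⇒ p = -7.
Matching constants: q = -2p + 2q - 1 ⇒ q = -13.
General: h(n) = A·(2)^n - 7 n - 13.
Apply h(0) = -4: A - 13 = -4 ⇒ A = 9.
So h(n) = 9 \cdot 2^{n} - 7 n - 13.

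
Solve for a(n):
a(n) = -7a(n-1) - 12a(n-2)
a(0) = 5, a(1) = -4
Characteristic equation: x² + 7x + 12 = 0, which factors as (x - (-3))(x - (-4)) = 0.
Roots r₁ = -3, r₂ = -4 (distinct).
General solution: a(n) = A·(-3)^n + B·(-4)^n.
From a(0) = 5: A + B = 5.
From a(1) = -4: -3A - 4B = -4.
Solving: A = 16, B = -11.
So a(n) = 16 \left(-3\right)^{n} - 11 \left(-4\right)^{n}.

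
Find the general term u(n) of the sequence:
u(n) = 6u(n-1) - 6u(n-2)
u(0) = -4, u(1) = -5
Characteristic equation: x² - 6x + 6 = 0.
Discriminant Δ = (6)² + 4·(-6) = 12.
Roots r₁,₂ = (6 ± √12)/2, so r₁ = \sqrt{3} + 3, r₂ = 3 - \sqrt{3}.
General solution: u(n) = A·r₁^n + B·r₂^n.
From the initial conditions, A + B = -4 and r₁A + r₂B = -5.
Since r₁ - r₂ = √12: A = (-5 - (-4)r₂)/√12 = -2 + \frac{7 \sqrt{3}}{6}, and B = -4 - A = - \frac{7 \sqrt{3}}{6} - 2.
So u(n) = \left(-2 + \frac{7 \sqrt{3}}{6}\right)\left(\sqrt{3} + 3\right)^n + \left(- \frac{7 \sqrt{3}}{6} - 2\right)\left(3 - \sqrt{3}\right)^n.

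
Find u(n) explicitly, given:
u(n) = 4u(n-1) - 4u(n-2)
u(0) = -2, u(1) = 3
Characteristic equation: x² - 4x + 4 = 0, which is (x - (2))².
Repeated root r = 2.
General solution: u(n) = (A + Bn)·(2)^n.
From u(0) = -2: A = -2.
From u(1) = 3: (A + B)·(2) = 3 ⇒ B = \frac{7}{2}.
So u(n) = \left(\frac{7 n}{2} - 2\right) \cdot (2)^n.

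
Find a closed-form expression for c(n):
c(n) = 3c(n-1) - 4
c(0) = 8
First-order linear non-homogeneous.
Homogeneous solution: c_h(n) = A·(3)^n.
Try constant particular solution c_p = K: K = 3K - 4 ⇒ K = 2.
General: c(n) = A·(3)^n + 2.
Apply c(0) = 8: A + 2 = 8 ⇒ A = 6.
So c(n) = 6 \cdot 3^{n} + 2.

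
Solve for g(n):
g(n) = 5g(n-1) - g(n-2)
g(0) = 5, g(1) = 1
Characteristic equation: x² - 5x + 1 = 0.
Discriminant Δ = (5)² + 4·(-1) = 21.
Roots r₁,₂ = (5 ± √21)/2, so r₁ = \frac{\sqrt{21}}{2} + \frac{5}{2}, r₂ = \frac{5}{2} - \frac{\sqrt{21}}{2}.
General solution: g(n) = A·r₁^n + B·r₂^n.
From the initial conditions, A + B = 5 and r₁A + r₂B = 1.
Since r₁ - r₂ = √21: A = (1 - (5)r₂)/√21 = \frac{5}{2} - \frac{23 \sqrt{21}}{42}, and B = 5 - A = \frac{5}{2} + \frac{23 \sqrt{21}}{42}.
So g(n) = \left(\frac{5}{2} - \frac{23 \sqrt{21}}{42}\right)\left(\frac{\sqrt{21}}{2} + \frac{5}{2}\right)^n + \left(\frac{5}{2} + \frac{23 \sqrt{21}}{42}\right)\left(\frac{5}{2} - \frac{\sqrt{21}}{2}\right)^n.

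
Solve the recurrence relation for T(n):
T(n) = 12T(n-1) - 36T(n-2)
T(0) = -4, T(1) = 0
Characteristic equation: x² - 12x + 36 = 0, which is (x - (6))².
Repeated root r = 6.
General solution: T(n) = (A + Bn)·(6)^n.
From T(0) = -4: A = -4.
From T(1) = 0: (A + B)·(6) = 0 ⇒ B = 4.
So T(n) = \left(4 n - 4\right) \cdot (6)^n.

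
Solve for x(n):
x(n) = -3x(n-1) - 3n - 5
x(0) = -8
First-order linear with linear forcing.
Homogeneous solution: x_h(n) = A·(-3)^n.
Try particular x_p(n) = pn + q. Substituting:
  pn + q = -3(p(n-1) + q) - 3n - 5.
Matching the n-coefficient: p = -3p - 3 ⇒ p = - \frac{3}{4}.
Matching constants: q = 3p - 3q - 5 ⇒ q = - \frac{29}{16}.
General: x(n) = A·(-3)^n - \frac{3 n}{4} - \frac{29}{16}.
Apply x(0) = -8: A - \frac{29}{16} = -8 ⇒ A = - \frac{99}{16}.
So x(n) = - \frac{99 \left(-3\right)^{n}}{16} - \frac{3 n}{4} - \frac{29}{16}.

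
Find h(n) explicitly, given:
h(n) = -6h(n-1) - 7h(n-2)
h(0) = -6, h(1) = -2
Characteristic equation: x² + 6x + 7 = 0.
Discriminant Δ = (-6)² + 4·(-7) = 8.
Roots r₁,₂ = (-6 ± √8)/2, so r₁ = -3 + \sqrt{2}, r₂ = -3 - \sqrt{2}.
General solution: h(n) = A·r₁^n + B·r₂^n.
From the initial conditions, A + B = -6 and r₁A + r₂B = -2.
Since r₁ - r₂ = √8: A = (-2 - (-6)r₂)/√8 = - 5 \sqrt{2} - 3, and B = -6 - A = -3 + 5 \sqrt{2}.
So h(n) = \left(- 5 \sqrt{2} - 3\right)\left(-3 + \sqrt{2}\right)^n + \left(-3 + 5 \sqrt{2}\right)\left(-3 - \sqrt{2}\right)^n.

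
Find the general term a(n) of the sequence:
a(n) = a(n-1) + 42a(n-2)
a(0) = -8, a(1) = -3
Characteristic equation: x² - x - 42 = 0, which factors as (x - (7))(x - (-6)) = 0.
Roots r₁ = 7, r₂ = -6 (distinct).
General solution: a(n) = A·(7)^n + B·(-6)^n.
From a(0) = -8: A + B = -8.
From a(1) = -3: 7A - 6B = -3.
Solving: A = - \frac{51}{13}, B = - \frac{53}{13}.
So a(n) = - \frac{53 \left(-6\right)^{n}}{13} - \frac{51 \cdot 7^{n}}{13}.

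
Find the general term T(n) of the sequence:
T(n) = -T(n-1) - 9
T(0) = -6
First-order linear non-homogeneous.
Homogeneous solution: T_h(n) = A·(-1)^n.
Try constant particular solution T_p = K: K = -K - 9 ⇒ K = - \frac{9}{2}.
General: T(n) = A·(-1)^n - \frac{9}{2}.
Apply T(0) = -6: A - \frac{9}{2} = -6 ⇒ A = - \frac{3}{2}.
So T(n) = - \frac{3 \left(-1\right)^{n}}{2} - \frac{9}{2}.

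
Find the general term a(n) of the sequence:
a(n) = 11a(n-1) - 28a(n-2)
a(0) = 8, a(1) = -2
Characteristic equation: x² - 11x + 28 = 0, which factors as (x - (4))(x - (7)) = 0.
Roots r₁ = 4, r₂ = 7 (distinct).
General solution: a(n) = A·(4)^n + B·(7)^n.
From a(0) = 8: A + B = 8.
From a(1) = -2: 4A + 7B = -2.
Solving: A = \frac{58}{3}, B = - \frac{34}{3}.
So a(n) = \frac{58 \cdot 4^{n}}{3} - \frac{34 \cdot 7^{n}}{3}.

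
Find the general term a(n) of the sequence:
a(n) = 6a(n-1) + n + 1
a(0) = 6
First-order linear with linear forcing.
Homogeneous solution: a_h(n) = A·(6)^n.
Try particular a_p(n) = pn + q. Substituting:
  pn + q = 6(p(n-1) + q) + n + 1.
Matching the n-coefficient: p = 6p + 1 ⇒ p = - \frac{1}{5}.
Matching constants: q = -6p + 6q + 1 ⇒ q = - \frac{11}{25}.
General: a(n) = A·(6)^n - \frac{n}{5} - \frac{11}{25}.
Apply a(0) = 6: A - \frac{11}{25} = 6 ⇒ A = \frac{161}{25}.
So a(n) = \frac{161 \cdot 6^{n}}{25} - \frac{n}{5} - \frac{11}{25}.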